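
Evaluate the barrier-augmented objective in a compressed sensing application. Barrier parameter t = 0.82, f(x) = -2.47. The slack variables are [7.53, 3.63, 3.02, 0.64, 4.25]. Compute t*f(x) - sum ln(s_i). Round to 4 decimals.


Step 1: Compute log-barrier.
ln values: [2.0189, 1.2892, 1.1053, -0.4463, 1.4469]
phi = -(2.0189 + 1.2892 + 1.1053 - 0.4463 + 1.4469) = -5.414
Step 2: Compute augmented objective.
t*f(x) = 0.82*-2.47 = -2.0254
Total = -2.0254 - 5.414 = -7.4394


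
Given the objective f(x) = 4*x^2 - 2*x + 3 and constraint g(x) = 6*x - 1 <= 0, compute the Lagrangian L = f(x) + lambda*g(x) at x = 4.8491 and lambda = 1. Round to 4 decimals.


Step 1: Evaluate f(x).
f(4.8491) = 4*4.8491^2 - 2*4.8491 + 3 = 87.3569
Step 2: Evaluate g(x).
g(4.8491) = 6*4.8491 - 1 = 28.0946
Step 3: Compute Lagrangian.
L = 87.3569 + 1*28.0946 = 115.4515


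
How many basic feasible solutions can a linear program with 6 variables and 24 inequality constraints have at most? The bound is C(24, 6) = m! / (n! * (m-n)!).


Each vertex corresponds to some choice of n active constraints out of m, so the number of vertices is at most C(m, n) = m! / (n!(m-n)!).
m = 24, n = 6
Numerator: 24 * 23 * 22 * 21 * 20 * 19
Denominator: 6! = 720
C(24, 6) = 134596


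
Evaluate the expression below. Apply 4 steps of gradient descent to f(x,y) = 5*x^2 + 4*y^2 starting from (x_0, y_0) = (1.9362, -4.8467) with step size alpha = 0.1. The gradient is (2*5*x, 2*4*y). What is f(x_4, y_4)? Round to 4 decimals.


Gradient descent on f(x,y) = 5*x^2 + 4*y^2.
Starting point: (1.9362, -4.8467), alpha = 0.1
Step 1: grad_x = 2*5*1.9362 = 19.362, grad_y = 2*4*-4.8467 = -38.7736
  x_1 = 1.9362 - 0.1*19.362 = 0.0
  y_1 = -4.8467 - 0.1*-38.7736 = -0.9693
Step 2: grad_x = 2*5*0.0 = 0.0, grad_y = 2*4*-0.9693 = -7.7547
  x_2 = 0.0 - 0.1*0.0 = 0.0
  y_2 = -0.9693 - 0.1*-7.7547 = -0.1939
Step 3: grad_x = 2*5*0.0 = 0.0, grad_y = 2*4*-0.1939 = -1.5509
  x_3 = 0.0 - 0.1*0.0 = 0.0
  y_3 = -0.1939 - 0.1*-1.5509 = -0.0388
Step 4: grad_x = 2*5*0.0 = 0.0, grad_y = 2*4*-0.0388 = -0.3102
  x_4 = 0.0 - 0.1*0.0 = 0.0
  y_4 = -0.0388 - 0.1*-0.3102 = -0.0078
f(0.0, -0.0078) = 5*0.0^2 + 4*(-0.0078)^2 = 0.0002


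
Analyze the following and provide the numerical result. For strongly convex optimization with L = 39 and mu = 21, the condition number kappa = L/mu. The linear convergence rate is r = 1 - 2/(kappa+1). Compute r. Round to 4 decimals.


Step 1: Compute the condition number.
kappa = L/mu = 39/21 = 1.8571
Step 2: Compute the convergence rate.
r = 1 - 2/(kappa + 1) = 1 - 2*mu/(L + mu) = (L - mu)/(L + mu) = 18/60 = 0.3


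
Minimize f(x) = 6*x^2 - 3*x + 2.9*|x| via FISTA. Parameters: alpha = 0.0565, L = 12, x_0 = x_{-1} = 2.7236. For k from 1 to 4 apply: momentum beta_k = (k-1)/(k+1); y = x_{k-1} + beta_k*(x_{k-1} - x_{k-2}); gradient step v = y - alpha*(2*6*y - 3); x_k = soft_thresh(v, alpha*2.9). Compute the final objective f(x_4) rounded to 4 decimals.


FISTA on f(x) = 6*x^2 - 3*x + 2.9*|x|
L = 12, alpha = 0.0565
Iteration 1: beta = 0.0, y = 2.7236 + 0.0*(2.7236 - 2.7236) = 2.7236
  grad(y) = 29.6832, v = y - alpha*grad = 1.0465
  prox(v) = soft_thresh(1.0465, 0.1639) = 0.8826
Iteration 2: beta = 0.3333, y = 0.8826 + 0.3333*(0.8826 - 2.7236) = 0.269
  grad(y) = 0.228, v = y - alpha*grad = 0.2561
  prox(v) = soft_thresh(0.2561, 0.1639) = 0.0923
Iteration 3: beta = 0.5, y = 0.0923 + 0.5*(0.0923 - 0.8826) = -0.3029
  grad(y) = -6.6351, v = y - alpha*grad = 0.072
  prox(v) = soft_thresh(0.072, 0.1639) = 0.0
Iteration 4: beta = 0.6, y = 0.0 + 0.6*(0.0 - 0.0923) = -0.0554
  grad(y) = -3.6643, v = y - alpha*grad = 0.1517
  prox(v) = soft_thresh(0.1517, 0.1639) = 0.0
f(x_4) = 6*0.0^2 - 3*0.0 + 2.9*|0.0| = 0.0


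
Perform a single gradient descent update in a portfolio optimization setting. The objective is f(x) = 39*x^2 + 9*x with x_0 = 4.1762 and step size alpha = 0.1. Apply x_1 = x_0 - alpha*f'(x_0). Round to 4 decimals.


We compute the gradient at x_0 and apply the update.
f'(x) = 78*x + 9
f'(4.1762) = 78*4.1762 + 9 = 334.7436
x_1 = 4.1762 - 0.1*334.7436 = -29.2982


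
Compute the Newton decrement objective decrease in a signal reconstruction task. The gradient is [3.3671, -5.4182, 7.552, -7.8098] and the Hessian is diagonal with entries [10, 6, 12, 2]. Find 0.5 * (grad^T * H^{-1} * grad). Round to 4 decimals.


Step 1: H is diagonal, so H^(-1) * g = [0.3367, -0.903, 0.6293, -3.9049].
Step 2: g^T H^(-1) g = sum_i g_i^2 / H_ii
  = (3.3671)^2/10 + (-5.4182)^2/6 + (7.552)^2/12 + (-7.8098)^2/2
  = 1.1337 + 4.8928 + 4.7527 + 30.4965 = 41.2758
Step 3: Objective decrease = 0.5 * g^T H^(-1) g = 20.6379


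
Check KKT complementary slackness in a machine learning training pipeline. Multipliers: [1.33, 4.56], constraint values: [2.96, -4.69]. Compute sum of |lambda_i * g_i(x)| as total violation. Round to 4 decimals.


KKT complementary slackness check:
lambda_1 * g_1 = 1.33 * 2.96 = 3.9368
lambda_2 * g_2 = 4.56 * -4.69 = -21.3864
Total violation = 3.9368 + 21.3864 = 25.3232


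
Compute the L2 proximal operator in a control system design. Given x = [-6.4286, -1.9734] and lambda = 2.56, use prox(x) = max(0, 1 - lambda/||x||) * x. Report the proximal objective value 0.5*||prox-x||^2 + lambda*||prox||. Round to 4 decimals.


Step 1: Compute ||x||.
||x|| = 6.7247
Step 2: Compute scaling factor.
scale = max(0, 1 - 2.56/6.7247) = 0.6193
Step 3: prox(x) = [-3.9813, -1.2222]
||prox(x)|| = 4.1647
Step 4: Proximal objective.
0.5*||prox-x||^2 = 3.2768
lambda*||prox|| = 10.6616
Total = 13.9384


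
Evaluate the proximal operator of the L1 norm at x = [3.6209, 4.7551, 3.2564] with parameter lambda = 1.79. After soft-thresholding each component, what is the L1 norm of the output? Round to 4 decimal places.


Soft-thresholding with lambda = 1.79:
prox(3.6209) = sign(3.6209)*max(|3.6209| - 1.79, 0) = 1.8309
prox(4.7551) = sign(4.7551)*max(|4.7551| - 1.79, 0) = 2.9651
prox(3.2564) = sign(3.2564)*max(|3.2564| - 1.79, 0) = 1.4664
prox(x) = [1.8309, 2.9651, 1.4664]
||prox(x)||_1 = 1.8309 + 2.9651 + 1.4664 = 6.2624


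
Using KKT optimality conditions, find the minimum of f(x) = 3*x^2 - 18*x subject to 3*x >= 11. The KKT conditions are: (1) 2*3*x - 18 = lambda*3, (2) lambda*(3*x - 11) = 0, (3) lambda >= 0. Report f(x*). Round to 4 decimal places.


Step 1: Try lambda = 0 (constraint inactive).
x_unc = 18/(2*3) = 3.0
Check: 3*3.0 = 9.0 < 11 -- violated!
Step 2: Constraint must be active: 3*x = 11
x* = 11/3 = 3.6667 (rounded; the exact value 11/3 is used below)
lambda = (2*3*(11/3) - 18)/3 = 1.3333
Step 3: Compute optimal value.
f(x*) = 3*(11/3)^2 - 18*(11/3) = -25.6667


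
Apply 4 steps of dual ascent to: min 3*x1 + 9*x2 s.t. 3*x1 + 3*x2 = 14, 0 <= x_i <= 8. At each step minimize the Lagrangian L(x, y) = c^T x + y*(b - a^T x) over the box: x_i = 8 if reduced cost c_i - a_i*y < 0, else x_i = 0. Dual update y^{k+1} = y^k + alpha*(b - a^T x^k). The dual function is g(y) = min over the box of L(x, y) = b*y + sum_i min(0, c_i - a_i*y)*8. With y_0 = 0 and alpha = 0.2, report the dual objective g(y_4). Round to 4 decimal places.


Dual ascent for LP: min 3*x1 + 9*x2, 3*x1 + 3*x2 = 14, 0 <= x_i <= 8
Step 1: y^k = 0.0, reduced costs: (3.0, 9.0)
  x^k = (0.0, 0.0), subgradient = b - a^T x = 14.0
  y^{k+1} = 0.0 + 0.2*14.0 = 2.8
Step 2: y^k = 2.8, reduced costs: (-5.4, 0.6)
  x^k = (8.0, 0.0), subgradient = b - a^T x = -10.0
  y^{k+1} = 2.8 + 0.2*-10.0 = 0.8
Step 3: y^k = 0.8, reduced costs: (0.6, 6.6)
  x^k = (0.0, 0.0), subgradient = b - a^T x = 14.0
  y^{k+1} = 0.8 + 0.2*14.0 = 3.6
Step 4: y^k = 3.6, reduced costs: (-7.8, -1.8)
  x^k = (8.0, 8.0), subgradient = b - a^T x = -34.0
  y^{k+1} = 3.6 + 0.2*-34.0 = -3.2
Dual objective at y_4 = -3.2: reduced costs (12.6, 18.6), box minimizer x = (0.0, 0.0)
g(y_4) = b*y + (c1 - a1*y)*x1 + (c2 - a2*y)*x2 = 14*(-3.2) + 12.6*0.0 + 18.6*0.0 = -44.8 + 0.0 + 0.0 = -44.8


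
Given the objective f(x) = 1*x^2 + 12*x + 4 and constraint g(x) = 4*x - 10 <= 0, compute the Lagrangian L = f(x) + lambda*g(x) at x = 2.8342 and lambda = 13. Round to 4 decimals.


Step 1: Evaluate f(x).
f(2.8342) = 1*2.8342^2 + 12*2.8342 + 4 = 46.0431
Step 2: Evaluate g(x).
g(2.8342) = 4*2.8342 - 10 = 1.3368
Step 3: Compute Lagrangian.
L = 46.0431 + 13*1.3368 = 63.4215


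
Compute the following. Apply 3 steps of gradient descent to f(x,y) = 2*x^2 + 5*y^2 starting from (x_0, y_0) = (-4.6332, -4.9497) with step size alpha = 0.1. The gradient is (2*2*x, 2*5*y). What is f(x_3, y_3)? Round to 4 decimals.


Gradient descent on f(x,y) = 2*x^2 + 5*y^2.
Starting point: (-4.6332, -4.9497), alpha = 0.1
Step 1: grad_x = 2*2*-4.6332 = -18.5328, grad_y = 2*5*-4.9497 = -49.497
  x_1 = -4.6332 - 0.1*-18.5328 = -2.7799
  y_1 = -4.9497 - 0.1*-49.497 = 0.0
Step 2: grad_x = 2*2*-2.7799 = -11.1197, grad_y = 2*5*0.0 = 0.0
  x_2 = -2.7799 - 0.1*-11.1197 = -1.668
  y_2 = 0.0 - 0.1*0.0 = 0.0
Step 3: grad_x = 2*2*-1.668 = -6.6718, grad_y = 2*5*0.0 = 0.0
  x_3 = -1.668 - 0.1*-6.6718 = -1.0008
  y_3 = 0.0 - 0.1*0.0 = 0.0
f(-1.0008, 0.0) = 2*(-1.0008)^2 + 5*0.0^2 = 2.0031


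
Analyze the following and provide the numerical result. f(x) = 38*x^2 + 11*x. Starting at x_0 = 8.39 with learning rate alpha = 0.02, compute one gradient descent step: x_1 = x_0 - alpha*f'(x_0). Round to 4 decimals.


We compute the gradient at x_0 and apply the update.
f'(x) = 76*x + 11
f'(8.39) = 76*8.39 + 11 = 648.64
x_1 = 8.39 - 0.02*648.64 = -4.5828


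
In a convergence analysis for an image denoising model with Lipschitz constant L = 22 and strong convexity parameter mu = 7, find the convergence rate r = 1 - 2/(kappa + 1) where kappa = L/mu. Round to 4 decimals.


Step 1: Compute the condition number.
kappa = L/mu = 22/7 = 3.1429
Step 2: Compute the convergence rate.
r = 1 - 2/(kappa + 1) = 1 - 2*mu/(L + mu) = (L - mu)/(L + mu) = 15/29 = 0.5172


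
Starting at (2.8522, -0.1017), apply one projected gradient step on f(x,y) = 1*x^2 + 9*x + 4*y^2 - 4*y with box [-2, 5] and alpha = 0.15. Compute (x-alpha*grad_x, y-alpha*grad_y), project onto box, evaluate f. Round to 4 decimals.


Step 1: Compute gradient at (2.8522, -0.1017).
grad_x = 2*1*2.8522 + 9 = 14.7044
grad_y = 2*4*-0.1017 - 4 = -4.8136
Step 2: Gradient step.
x_raw = 2.8522 - 0.15*14.7044 = 0.6465
y_raw = -0.1017 - 0.15*-4.8136 = 0.6203
Step 3: Project onto [-2, 5].
x_proj = clip(0.6465) = 0.6465
y_proj = clip(0.6203) = 0.6203
Step 4: Evaluate f.
f(0.6465, 0.6203) = 5.2948


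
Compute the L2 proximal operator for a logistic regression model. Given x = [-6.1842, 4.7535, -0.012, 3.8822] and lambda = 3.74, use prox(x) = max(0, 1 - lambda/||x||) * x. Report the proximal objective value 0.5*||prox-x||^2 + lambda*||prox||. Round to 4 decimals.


Step 1: Compute ||x||.
||x|| = 8.7127
Step 2: Compute scaling factor.
scale = max(0, 1 - 3.74/8.7127) = 0.5707
Step 3: prox(x) = [-3.5296, 2.713, -0.0068, 2.2157]
||prox(x)|| = 4.9727
Step 4: Proximal objective.
0.5*||prox-x||^2 = 6.9938
lambda*||prox|| = 18.5979
Total = 25.5918


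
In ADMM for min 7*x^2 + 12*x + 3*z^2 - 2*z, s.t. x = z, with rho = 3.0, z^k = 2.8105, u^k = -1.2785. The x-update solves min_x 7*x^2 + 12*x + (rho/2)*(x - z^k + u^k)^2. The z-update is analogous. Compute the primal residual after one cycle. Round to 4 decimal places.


ADMM iteration with rho = 3.0, z^k = 2.8105, u^k = -1.2785
Step 1: x-update.
Minimize 7*x^2 + 12*x + (3.0/2)*(x - 2.8105 - 1.2785)^2
FOC: (2*7 + 3.0)*x = -12 + 3.0*(2.8105 + 1.2785)
x^{k+1} = 0.0157
Step 2: z-update.
Minimize 3*z^2 - 2*z + (3.0/2)*(0.0157 - z - 1.2785)^2
FOC: (2*3 + 3.0)*z = 2 + 3.0*(0.0157 - 1.2785)
z^{k+1} = -0.1987
Step 3: u-update.
u^{k+1} = -1.2785 + 0.0157 + 0.1987 = -1.0641
Step 4: Primal residual = |0.0157 + 0.1987| = 0.2144


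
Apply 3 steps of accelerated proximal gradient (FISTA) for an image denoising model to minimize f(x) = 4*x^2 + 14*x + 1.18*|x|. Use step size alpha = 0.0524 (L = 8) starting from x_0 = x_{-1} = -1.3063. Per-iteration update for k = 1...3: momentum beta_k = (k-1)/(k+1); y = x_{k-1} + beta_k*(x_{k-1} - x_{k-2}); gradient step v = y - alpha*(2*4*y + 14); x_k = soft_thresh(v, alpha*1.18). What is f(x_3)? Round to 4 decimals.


FISTA on f(x) = 4*x^2 + 14*x + 1.18*|x|
L = 8, alpha = 0.0524
Iteration 1: beta = 0.0, y = -1.3063 + 0.0*(-1.3063 + 1.3063) = -1.3063
  grad(y) = 3.5496, v = y - alpha*grad = -1.4923
  prox(v) = soft_thresh(-1.4923, 0.0618) = -1.4305
Iteration 2: beta = 0.3333, y = -1.4305 + 0.3333*(-1.4305 + 1.3063) = -1.4719
  grad(y) = 2.2252, v = y - alpha*grad = -1.5885
  prox(v) = soft_thresh(-1.5885, 0.0618) = -1.5266
Iteration 3: beta = 0.5, y = -1.5266 + 0.5*(-1.5266 + 1.4305) = -1.5747
  grad(y) = 1.4024, v = y - alpha*grad = -1.6482
  prox(v) = soft_thresh(-1.6482, 0.0618) = -1.5864
f(x_3) = 4*(-1.5864)^2 + 14*(-1.5864) + 1.18*|-1.5864| = -10.271


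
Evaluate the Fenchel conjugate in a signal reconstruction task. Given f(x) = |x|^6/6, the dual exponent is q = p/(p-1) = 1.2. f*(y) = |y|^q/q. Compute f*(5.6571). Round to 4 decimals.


The conjugate exponent q satisfies 1/p + 1/q = 1.
p = 6, so q = 6/(6 - 1) = 1.2
|y|^q = 5.6571^1.2 = 8.0004
f*(5.6571) = 8.0004 / 1.2 = 6.667


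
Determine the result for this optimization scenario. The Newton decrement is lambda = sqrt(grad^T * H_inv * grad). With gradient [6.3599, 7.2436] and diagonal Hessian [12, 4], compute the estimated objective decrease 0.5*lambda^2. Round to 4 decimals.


Step 1: H is diagonal, so H^(-1) * g = [0.53, 1.8109].
Step 2: g^T H^(-1) g = sum_i g_i^2 / H_ii
  = (6.3599)^2/12 + (7.2436)^2/4
  = 3.3707 + 13.1174 = 16.4881
Step 3: Objective decrease = 0.5 * g^T H^(-1) g = 8.2441


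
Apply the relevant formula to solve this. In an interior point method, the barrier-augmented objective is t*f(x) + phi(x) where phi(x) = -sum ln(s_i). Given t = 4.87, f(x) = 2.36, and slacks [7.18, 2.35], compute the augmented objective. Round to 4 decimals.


Step 1: Compute log-barrier.
ln values: [1.9713, 0.8544]
phi = -(1.9713 + 0.8544) = -2.8257
Step 2: Compute augmented objective.
t*f(x) = 4.87*2.36 = 11.4932
Total = 11.4932 - 2.8257 = 8.6675


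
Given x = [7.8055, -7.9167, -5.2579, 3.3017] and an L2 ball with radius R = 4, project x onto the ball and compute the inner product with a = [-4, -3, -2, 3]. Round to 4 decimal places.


Step 1: Compute ||x|| (intermediates to 6 decimals).
||x|| = sqrt(7.8055^2 + (-7.9167)^2 + (-5.2579)^2 + 3.3017^2) = 12.733684
Step 2: Project.
Since ||x|| > R, scale = R/||x|| = 4/12.733684 = 0.314127, proj(x) = scale * x
proj(x) = [2.451918, -2.486849, -1.651648, 1.037153]
Step 3: Dot product.
a^T * proj(x) = -4*2.451918 - 3*(-2.486849) - 2*(-1.651648) + 3*1.037153 = 4.0676


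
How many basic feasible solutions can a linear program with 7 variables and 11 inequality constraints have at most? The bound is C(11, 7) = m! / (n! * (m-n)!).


Each vertex corresponds to some choice of n active constraints out of m, so the number of vertices is at most C(m, n) = m! / (n!(m-n)!).
m = 11, n = 7
Numerator: 11 * 10 * 9 * 8 * 7 * 6 * 5
Denominator: 7! = 5040
C(11, 7) = 330


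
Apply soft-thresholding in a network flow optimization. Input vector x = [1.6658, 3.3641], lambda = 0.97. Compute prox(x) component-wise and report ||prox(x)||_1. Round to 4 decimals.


Soft-thresholding with lambda = 0.97:
prox(1.6658) = sign(1.6658)*max(|1.6658| - 0.97, 0) = 0.6958
prox(3.3641) = sign(3.3641)*max(|3.3641| - 0.97, 0) = 2.3941
prox(x) = [0.6958, 2.3941]
||prox(x)||_1 = 0.6958 + 2.3941 = 3.0899


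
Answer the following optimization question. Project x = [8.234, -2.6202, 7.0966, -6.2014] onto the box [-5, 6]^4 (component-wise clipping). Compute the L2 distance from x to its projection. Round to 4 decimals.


Project each component onto [-5, 6].
clip(8.234) = 6.0, clip(-2.6202) = -2.6202, clip(7.0966) = 6.0, clip(-6.2014) = -5.0
Projection = [6.0, -2.6202, 6.0, -5.0]
Squared diffs: [4.9908, 0.0, 1.2025, 1.4434]
Distance = sqrt(7.6367) = 2.7634


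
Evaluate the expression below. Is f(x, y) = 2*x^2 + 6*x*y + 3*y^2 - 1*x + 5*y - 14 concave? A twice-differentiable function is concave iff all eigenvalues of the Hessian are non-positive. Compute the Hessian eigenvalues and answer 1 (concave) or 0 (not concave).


The Hessian of f(x,y) = 2*x^2 + 6*x*y + 3*y^2 - 1*x + 5*y - 14 is:
H = [[4, 6], [6, 6]]
Trace = 4 + 6 = 10
Determinant = 4*6 - (6)^2 = -12
Discriminant = (10)^2 - 4*-12 = 148.0
Eigenvalues: lambda_1 = -1.0828, lambda_2 = 11.0828
The function is not concave.

0


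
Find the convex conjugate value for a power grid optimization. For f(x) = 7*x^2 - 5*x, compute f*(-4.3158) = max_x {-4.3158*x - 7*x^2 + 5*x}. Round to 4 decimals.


f*(y) = sup_x {y*x - a*x^2 - b*x} = sup_x {(y-b)*x - a*x^2}
FOC: (y - b) - 2a*x = 0 => x* = (y - b)/(2a)
x* = (-4.3158 + 5)/(2*7) = 0.0489
f*(-4.3158) = (y-b)^2/(4a) = (-4.3158 + 5)^2/(4*7)
= 0.4681/28 = 0.0167


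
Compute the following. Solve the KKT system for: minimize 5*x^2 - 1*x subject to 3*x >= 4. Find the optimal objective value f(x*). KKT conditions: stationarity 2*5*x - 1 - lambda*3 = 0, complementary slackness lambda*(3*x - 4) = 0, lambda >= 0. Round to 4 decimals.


Step 1: Try lambda = 0 (constraint inactive).
x_unc = 1/(2*5) = 0.1
Check: 3*0.1 = 0.3 < 4 -- violated!
Step 2: Constraint must be active: 3*x = 4
x* = 4/3 = 1.3333 (rounded; the exact value 4/3 is used below)
lambda = (2*5*(4/3) - 1)/3 = 4.1111
Step 3: Compute optimal value.
f(x*) = 5*(4/3)^2 - 1*(4/3) = 7.5556


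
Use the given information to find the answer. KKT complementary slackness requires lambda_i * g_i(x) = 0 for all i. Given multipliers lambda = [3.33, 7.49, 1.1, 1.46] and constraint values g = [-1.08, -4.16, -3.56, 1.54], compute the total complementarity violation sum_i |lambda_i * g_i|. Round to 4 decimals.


KKT complementary slackness check:
lambda_1 * g_1 = 3.33 * -1.08 = -3.5964
lambda_2 * g_2 = 7.49 * -4.16 = -31.1584
lambda_3 * g_3 = 1.1 * -3.56 = -3.916
lambda_4 * g_4 = 1.46 * 1.54 = 2.2484
Total violation = 3.5964 + 31.1584 + 3.916 + 2.2484 = 40.9192


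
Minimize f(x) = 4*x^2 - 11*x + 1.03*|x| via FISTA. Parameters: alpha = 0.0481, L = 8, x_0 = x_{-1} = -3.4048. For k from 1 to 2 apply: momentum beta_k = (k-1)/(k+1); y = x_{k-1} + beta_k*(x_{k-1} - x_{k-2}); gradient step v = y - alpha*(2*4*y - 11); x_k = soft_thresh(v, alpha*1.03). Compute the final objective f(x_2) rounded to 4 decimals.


FISTA on f(x) = 4*x^2 - 11*x + 1.03*|x|
L = 8, alpha = 0.0481
Iteration 1: beta = 0.0, y = -3.4048 + 0.0*(-3.4048 + 3.4048) = -3.4048
  grad(y) = -38.2384, v = y - alpha*grad = -1.5655
  prox(v) = soft_thresh(-1.5655, 0.0495) = -1.516
Iteration 2: beta = 0.3333, y = -1.516 + 0.3333*(-1.516 + 3.4048) = -0.8864
  grad(y) = -18.0911, v = y - alpha*grad = -0.0162
  prox(v) = soft_thresh(-0.0162, 0.0495) = 0.0
f(x_2) = 4*0.0^2 - 11*0.0 + 1.03*|0.0| = 0.0


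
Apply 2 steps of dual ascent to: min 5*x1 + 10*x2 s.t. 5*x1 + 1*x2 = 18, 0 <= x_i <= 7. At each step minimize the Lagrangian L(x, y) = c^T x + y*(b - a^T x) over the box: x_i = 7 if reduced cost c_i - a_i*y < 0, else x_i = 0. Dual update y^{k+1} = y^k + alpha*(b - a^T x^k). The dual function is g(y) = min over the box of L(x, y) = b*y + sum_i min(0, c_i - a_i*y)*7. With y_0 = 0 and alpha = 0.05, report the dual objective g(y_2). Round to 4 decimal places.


Dual ascent for LP: min 5*x1 + 10*x2, 5*x1 + 1*x2 = 18, 0 <= x_i <= 7
Step 1: y^k = 0.0, reduced costs: (5.0, 10.0)
  x^k = (0.0, 0.0), subgradient = b - a^T x = 18.0
  y^{k+1} = 0.0 + 0.05*18.0 = 0.9
Step 2: y^k = 0.9, reduced costs: (0.5, 9.1)
  x^k = (0.0, 0.0), subgradient = b - a^T x = 18.0
  y^{k+1} = 0.9 + 0.05*18.0 = 1.8
Dual objective at y_2 = 1.8: reduced costs (-4.0, 8.2), box minimizer x = (7.0, 0.0)
g(y_2) = b*y + (c1 - a1*y)*x1 + (c2 - a2*y)*x2 = 18*1.8 + (-4.0)*7.0 + 8.2*0.0 = 32.4 - 28.0 + 0.0 = 4.4


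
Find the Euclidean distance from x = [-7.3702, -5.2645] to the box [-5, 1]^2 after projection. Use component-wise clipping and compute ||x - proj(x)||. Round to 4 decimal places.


Project each component onto [-5, 1].
clip(-7.3702) = -5.0, clip(-5.2645) = -5.0
Projection = [-5.0, -5.0]
Squared diffs: [5.6178, 0.07]
Distance = sqrt(5.6878) = 2.3849


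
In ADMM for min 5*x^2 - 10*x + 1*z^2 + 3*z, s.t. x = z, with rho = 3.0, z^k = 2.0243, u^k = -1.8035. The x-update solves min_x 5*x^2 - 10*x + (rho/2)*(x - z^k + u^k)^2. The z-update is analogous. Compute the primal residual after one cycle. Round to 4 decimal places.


ADMM iteration with rho = 3.0, z^k = 2.0243, u^k = -1.8035
Step 1: x-update.
Minimize 5*x^2 - 10*x + (3.0/2)*(x - 2.0243 - 1.8035)^2
FOC: (2*5 + 3.0)*x = 10 + 3.0*(2.0243 + 1.8035)
x^{k+1} = 1.6526
Step 2: z-update.
Minimize 1*z^2 + 3*z + (3.0/2)*(1.6526 - z - 1.8035)^2
FOC: (2*1 + 3.0)*z = -3 + 3.0*(1.6526 - 1.8035)
z^{k+1} = -0.6906
Step 3: u-update.
u^{k+1} = -1.8035 + 1.6526 + 0.6906 = 0.5396
Step 4: Primal residual = |1.6526 + 0.6906| = 2.3431


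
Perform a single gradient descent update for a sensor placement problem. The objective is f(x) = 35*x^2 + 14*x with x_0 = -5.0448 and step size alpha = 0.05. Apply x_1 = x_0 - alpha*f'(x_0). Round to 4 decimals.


We compute the gradient at x_0 and apply the update.
f'(x) = 70*x + 14
f'(-5.0448) = 70*-5.0448 + 14 = -339.136
x_1 = -5.0448 - 0.05*-339.136 = 11.912


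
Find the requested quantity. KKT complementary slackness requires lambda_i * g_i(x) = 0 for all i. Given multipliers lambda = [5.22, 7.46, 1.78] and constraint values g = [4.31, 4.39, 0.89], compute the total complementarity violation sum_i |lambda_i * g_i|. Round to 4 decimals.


KKT complementary slackness check:
lambda_1 * g_1 = 5.22 * 4.31 = 22.4982
lambda_2 * g_2 = 7.46 * 4.39 = 32.7494
lambda_3 * g_3 = 1.78 * 0.89 = 1.5842
Total violation = 22.4982 + 32.7494 + 1.5842 = 56.8318


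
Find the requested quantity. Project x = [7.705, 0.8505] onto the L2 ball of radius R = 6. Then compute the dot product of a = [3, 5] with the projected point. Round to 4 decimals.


Step 1: Compute ||x|| (intermediates to 6 decimals).
||x|| = sqrt(7.705^2 + 0.8505^2) = 7.751798
Step 2: Project.
Since ||x|| > R, scale = R/||x|| = 6/7.751798 = 0.774014, proj(x) = scale * x
proj(x) = [5.963778, 0.658299]
Step 3: Dot product.
a^T * proj(x) = 3*5.963778 + 5*0.658299 = 21.1828


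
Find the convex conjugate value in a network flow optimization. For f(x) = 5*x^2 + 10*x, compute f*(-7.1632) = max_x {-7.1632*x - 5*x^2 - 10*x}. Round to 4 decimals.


f*(y) = sup_x {y*x - a*x^2 - b*x} = sup_x {(y-b)*x - a*x^2}
FOC: (y - b) - 2a*x = 0 => x* = (y - b)/(2a)
x* = (-7.1632 - 10)/(2*5) = -1.7163
f*(-7.1632) = (y-b)^2/(4a) = (-7.1632 - 10)^2/(4*5)
= 294.5754/20 = 14.7288


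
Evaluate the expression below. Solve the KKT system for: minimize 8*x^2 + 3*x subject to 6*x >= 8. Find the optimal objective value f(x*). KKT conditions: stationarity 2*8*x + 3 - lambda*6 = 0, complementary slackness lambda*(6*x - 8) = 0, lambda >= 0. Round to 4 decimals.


Step 1: Try lambda = 0 (constraint inactive).
x_unc = -3/(2*8) = -0.1875
Check: 6*-0.1875 = -1.125 < 8 -- violated!
Step 2: Constraint must be active: 6*x = 8
x* = 8/6 = 4/3 = 1.3333 (rounded; the exact value 4/3 is used below)
lambda = (2*8*(4/3) + 3)/6 = 4.0556
Step 3: Compute optimal value.
f(x*) = 8*(4/3)^2 + 3*(4/3) = 18.2222


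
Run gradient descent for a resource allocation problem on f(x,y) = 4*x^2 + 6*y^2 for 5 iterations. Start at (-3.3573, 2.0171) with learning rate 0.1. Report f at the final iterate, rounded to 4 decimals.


Gradient descent on f(x,y) = 4*x^2 + 6*y^2.
Starting point: (-3.3573, 2.0171), alpha = 0.1
Step 1: grad_x = 2*4*-3.3573 = -26.8584, grad_y = 2*6*2.0171 = 24.2052
  x_1 = -3.3573 - 0.1*-26.8584 = -0.6715
  y_1 = 2.0171 - 0.1*24.2052 = -0.4034
Step 2: grad_x = 2*4*-0.6715 = -5.3717, grad_y = 2*6*-0.4034 = -4.841
  x_2 = -0.6715 - 0.1*-5.3717 = -0.1343
  y_2 = -0.4034 - 0.1*-4.841 = 0.0807
Step 3: grad_x = 2*4*-0.1343 = -1.0743, grad_y = 2*6*0.0807 = 0.9682
  x_3 = -0.1343 - 0.1*-1.0743 = -0.0269
  y_3 = 0.0807 - 0.1*0.9682 = -0.0161
Step 4: grad_x = 2*4*-0.0269 = -0.2149, grad_y = 2*6*-0.0161 = -0.1936
  x_4 = -0.0269 - 0.1*-0.2149 = -0.0054
  y_4 = -0.0161 - 0.1*-0.1936 = 0.0032
Step 5: grad_x = 2*4*-0.0054 = -0.043, grad_y = 2*6*0.0032 = 0.0387
  x_5 = -0.0054 - 0.1*-0.043 = -0.0011
  y_5 = 0.0032 - 0.1*0.0387 = -0.0006
f(-0.0011, -0.0006) = 4*(-0.0011)^2 + 6*(-0.0006)^2 = 0.0


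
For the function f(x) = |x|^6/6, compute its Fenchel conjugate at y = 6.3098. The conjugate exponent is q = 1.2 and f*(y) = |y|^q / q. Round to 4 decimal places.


The conjugate exponent q satisfies 1/p + 1/q = 1.
p = 6, so q = 6/(6 - 1) = 1.2
|y|^q = 6.3098^1.2 = 9.1205
f*(6.3098) = 9.1205 / 1.2 = 7.6004


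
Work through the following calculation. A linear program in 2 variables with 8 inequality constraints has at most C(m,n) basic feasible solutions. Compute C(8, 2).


Each vertex corresponds to some choice of n active constraints out of m, so the number of vertices is at most C(m, n) = m! / (n!(m-n)!).
m = 8, n = 2
Numerator: 8 * 7
Denominator: 2! = 2
C(8, 2) = 28


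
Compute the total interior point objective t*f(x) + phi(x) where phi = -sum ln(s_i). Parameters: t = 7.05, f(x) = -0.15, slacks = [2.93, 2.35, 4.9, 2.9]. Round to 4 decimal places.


Step 1: Compute log-barrier.
ln values: [1.075, 0.8544, 1.5892, 1.0647]
phi = -(1.075 + 0.8544 + 1.5892 + 1.0647) = -4.5834
Step 2: Compute augmented objective.
t*f(x) = 7.05*-0.15 = -1.0575
Total = -1.0575 - 4.5834 = -5.6409


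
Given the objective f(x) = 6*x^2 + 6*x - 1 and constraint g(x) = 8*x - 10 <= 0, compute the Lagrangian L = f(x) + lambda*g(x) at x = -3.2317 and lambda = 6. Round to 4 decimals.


Step 1: Evaluate f(x).
f(-3.2317) = 6*(-3.2317)^2 + 6*(-3.2317) - 1 = 42.2731
Step 2: Evaluate g(x).
g(-3.2317) = 8*-3.2317 - 10 = -35.8536
Step 3: Compute Lagrangian.
L = 42.2731 + 6*-35.8536 = -172.8485


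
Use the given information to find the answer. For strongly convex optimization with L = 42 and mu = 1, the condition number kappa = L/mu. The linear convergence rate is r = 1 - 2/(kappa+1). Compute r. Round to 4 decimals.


Step 1: Compute the condition number.
kappa = L/mu = 42/1 = 42.0
Step 2: Compute the convergence rate.
r = 1 - 2/(kappa + 1) = 1 - 2*mu/(L + mu) = (L - mu)/(L + mu) = 41/43 = 0.9535


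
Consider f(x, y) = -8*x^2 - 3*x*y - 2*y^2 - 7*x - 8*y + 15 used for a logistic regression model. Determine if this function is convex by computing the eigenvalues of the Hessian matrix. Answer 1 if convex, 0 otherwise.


The Hessian of f(x,y) = -8*x^2 - 3*x*y - 2*y^2 - 7*x - 8*y + 15 is:
H = [[-16, -3], [-3, -4]]
Trace = -16 - 4 = -20
Determinant = -16*-4 - (-3)^2 = 55
Discriminant = (-20)^2 - 4*55 = 180.0
Eigenvalues: lambda_1 = -16.7082, lambda_2 = -3.2918
The function is not convex.

0


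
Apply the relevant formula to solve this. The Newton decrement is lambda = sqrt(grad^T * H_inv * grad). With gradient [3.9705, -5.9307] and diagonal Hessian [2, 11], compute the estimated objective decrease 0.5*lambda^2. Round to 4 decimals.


Step 1: H is diagonal, so H^(-1) * g = [1.9853, -0.5392].
Step 2: g^T H^(-1) g = sum_i g_i^2 / H_ii
  = (3.9705)^2/2 + (-5.9307)^2/11
  = 7.8824 + 3.1976 = 11.08
Step 3: Objective decrease = 0.5 * g^T H^(-1) g = 5.54


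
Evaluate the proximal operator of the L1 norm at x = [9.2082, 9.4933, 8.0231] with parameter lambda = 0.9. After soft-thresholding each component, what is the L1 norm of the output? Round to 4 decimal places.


Soft-thresholding with lambda = 0.9:
prox(9.2082) = sign(9.2082)*max(|9.2082| - 0.9, 0) = 8.3082
prox(9.4933) = sign(9.4933)*max(|9.4933| - 0.9, 0) = 8.5933
prox(8.0231) = sign(8.0231)*max(|8.0231| - 0.9, 0) = 7.1231
prox(x) = [8.3082, 8.5933, 7.1231]
||prox(x)||_1 = 8.3082 + 8.5933 + 7.1231 = 24.0246


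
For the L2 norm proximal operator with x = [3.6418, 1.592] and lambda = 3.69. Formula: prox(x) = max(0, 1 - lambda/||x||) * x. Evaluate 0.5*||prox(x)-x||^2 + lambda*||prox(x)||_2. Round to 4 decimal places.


Step 1: Compute ||x||.
||x|| = 3.9746
Step 2: Compute scaling factor.
scale = max(0, 1 - 3.69/3.9746) = 0.0716
Step 3: prox(x) = [0.2607, 0.114]
||prox(x)|| = 0.2846
Step 4: Proximal objective.
0.5*||prox-x||^2 = 6.8081
lambda*||prox|| = 1.0502
Total = 7.8581


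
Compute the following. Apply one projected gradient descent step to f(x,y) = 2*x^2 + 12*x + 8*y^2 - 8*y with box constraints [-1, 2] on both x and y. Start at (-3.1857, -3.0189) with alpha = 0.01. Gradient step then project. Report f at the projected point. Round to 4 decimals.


Step 1: Compute gradient at (-3.1857, -3.0189).
grad_x = 2*2*-3.1857 + 12 = -0.7428
grad_y = 2*8*-3.0189 - 8 = -56.3024
Step 2: Gradient step.
x_raw = -3.1857 - 0.01*-0.7428 = -3.1783
y_raw = -3.0189 - 0.01*-56.3024 = -2.4559
Step 3: Project onto [-1, 2].
x_proj = clip(-3.1783) = -1.0
y_proj = clip(-2.4559) = -1.0
Step 4: Evaluate f.
f(-1.0, -1.0) = 6.0


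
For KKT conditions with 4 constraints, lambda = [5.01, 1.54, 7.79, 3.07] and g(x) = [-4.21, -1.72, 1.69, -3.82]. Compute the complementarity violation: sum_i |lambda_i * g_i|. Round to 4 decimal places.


KKT complementary slackness check:
lambda_1 * g_1 = 5.01 * -4.21 = -21.0921
lambda_2 * g_2 = 1.54 * -1.72 = -2.6488
lambda_3 * g_3 = 7.79 * 1.69 = 13.1651
lambda_4 * g_4 = 3.07 * -3.82 = -11.7274
Total violation = 21.0921 + 2.6488 + 13.1651 + 11.7274 = 48.6334


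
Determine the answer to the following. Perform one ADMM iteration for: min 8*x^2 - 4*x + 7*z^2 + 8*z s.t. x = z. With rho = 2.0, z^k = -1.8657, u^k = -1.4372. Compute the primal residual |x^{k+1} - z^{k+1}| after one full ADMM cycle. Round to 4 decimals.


ADMM iteration with rho = 2.0, z^k = -1.8657, u^k = -1.4372
Step 1: x-update.
Minimize 8*x^2 - 4*x + (2.0/2)*(x + 1.8657 - 1.4372)^2
FOC: (2*8 + 2.0)*x = 4 + 2.0*(-1.8657 + 1.4372)
x^{k+1} = 0.1746
Step 2: z-update.
Minimize 7*z^2 + 8*z + (2.0/2)*(0.1746 - z - 1.4372)^2
FOC: (2*7 + 2.0)*z = -8 + 2.0*(0.1746 - 1.4372)
z^{k+1} = -0.6578
Step 3: u-update.
u^{k+1} = -1.4372 + 0.1746 + 0.6578 = -0.6048
Step 4: Primal residual = |0.1746 + 0.6578| = 0.8324


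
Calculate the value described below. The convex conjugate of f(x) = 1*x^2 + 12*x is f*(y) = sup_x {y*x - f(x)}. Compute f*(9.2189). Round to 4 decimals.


f*(y) = sup_x {y*x - a*x^2 - b*x} = sup_x {(y-b)*x - a*x^2}
FOC: (y - b) - 2a*x = 0 => x* = (y - b)/(2a)
x* = (9.2189 - 12)/(2*1) = -1.3906
f*(9.2189) = (y-b)^2/(4a) = (9.2189 - 12)^2/(4*1)
= 7.7345/4 = 1.9336


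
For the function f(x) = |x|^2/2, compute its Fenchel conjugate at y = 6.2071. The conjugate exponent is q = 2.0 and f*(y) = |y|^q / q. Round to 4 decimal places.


The conjugate exponent q satisfies 1/p + 1/q = 1.
p = 2, so q = 2/(2 - 1) = 2.0
|y|^q = 6.2071^2.0 = 38.5281
f*(6.2071) = 38.5281 / 2.0 = 19.264


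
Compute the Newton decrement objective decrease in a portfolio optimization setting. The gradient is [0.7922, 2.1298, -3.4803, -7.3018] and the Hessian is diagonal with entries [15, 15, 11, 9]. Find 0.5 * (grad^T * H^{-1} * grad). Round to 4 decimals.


Step 1: H is diagonal, so H^(-1) * g = [0.0528, 0.142, -0.3164, -0.8113].
Step 2: g^T H^(-1) g = sum_i g_i^2 / H_ii
  = (0.7922)^2/15 + (2.1298)^2/15 + (-3.4803)^2/11 + (-7.3018)^2/9
  = 0.0418 + 0.3024 + 1.1011 + 5.924 = 7.3694
Step 3: Objective decrease = 0.5 * g^T H^(-1) g = 3.6847


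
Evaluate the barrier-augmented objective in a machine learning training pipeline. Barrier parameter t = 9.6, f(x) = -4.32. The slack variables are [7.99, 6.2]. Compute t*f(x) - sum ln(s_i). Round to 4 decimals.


Step 1: Compute log-barrier.
ln values: [2.0782, 1.8245]
phi = -(2.0782 + 1.8245) = -3.9027
Step 2: Compute augmented objective.
t*f(x) = 9.6*-4.32 = -41.472
Total = -41.472 - 3.9027 = -45.3747


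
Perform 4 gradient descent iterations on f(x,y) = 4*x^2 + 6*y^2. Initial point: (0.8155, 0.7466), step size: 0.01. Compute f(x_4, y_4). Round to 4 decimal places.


Gradient descent on f(x,y) = 4*x^2 + 6*y^2.
Starting point: (0.8155, 0.7466), alpha = 0.01
Step 1: grad_x = 2*4*0.8155 = 6.524, grad_y = 2*6*0.7466 = 8.9592
  x_1 = 0.8155 - 0.01*6.524 = 0.7503
  y_1 = 0.7466 - 0.01*8.9592 = 0.657
Step 2: grad_x = 2*4*0.7503 = 6.0021, grad_y = 2*6*0.657 = 7.8841
  x_2 = 0.7503 - 0.01*6.0021 = 0.6902
  y_2 = 0.657 - 0.01*7.8841 = 0.5782
Step 3: grad_x = 2*4*0.6902 = 5.5219, grad_y = 2*6*0.5782 = 6.938
  x_3 = 0.6902 - 0.01*5.5219 = 0.635
  y_3 = 0.5782 - 0.01*6.938 = 0.5088
Step 4: grad_x = 2*4*0.635 = 5.0802, grad_y = 2*6*0.5088 = 6.1054
  x_4 = 0.635 - 0.01*5.0802 = 0.5842
  y_4 = 0.5088 - 0.01*6.1054 = 0.4477
f(0.5842, 0.4477) = 4*0.5842^2 + 6*0.4477^2 = 2.568


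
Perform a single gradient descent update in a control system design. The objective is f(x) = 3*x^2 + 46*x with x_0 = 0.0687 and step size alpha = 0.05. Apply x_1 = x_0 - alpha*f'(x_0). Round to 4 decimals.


We compute the gradient at x_0 and apply the update.
f'(x) = 6*x + 46
f'(0.0687) = 6*0.0687 + 46 = 46.4122
x_1 = 0.0687 - 0.05*46.4122 = -2.2519


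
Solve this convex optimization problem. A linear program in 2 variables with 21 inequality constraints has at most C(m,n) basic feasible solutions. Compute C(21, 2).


Each vertex corresponds to some choice of n active constraints out of m, so the number of vertices is at most C(m, n) = m! / (n!(m-n)!).
m = 21, n = 2
Numerator: 21 * 20
Denominator: 2! = 2
C(21, 2) = 210


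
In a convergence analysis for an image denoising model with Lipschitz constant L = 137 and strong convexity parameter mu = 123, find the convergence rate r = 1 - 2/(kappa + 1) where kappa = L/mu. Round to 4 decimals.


Step 1: Compute the condition number.
kappa = L/mu = 137/123 = 1.1138
Step 2: Compute the convergence rate.
r = 1 - 2/(kappa + 1) = 1 - 2*mu/(L + mu) = (L - mu)/(L + mu) = 14/260 = 0.0538


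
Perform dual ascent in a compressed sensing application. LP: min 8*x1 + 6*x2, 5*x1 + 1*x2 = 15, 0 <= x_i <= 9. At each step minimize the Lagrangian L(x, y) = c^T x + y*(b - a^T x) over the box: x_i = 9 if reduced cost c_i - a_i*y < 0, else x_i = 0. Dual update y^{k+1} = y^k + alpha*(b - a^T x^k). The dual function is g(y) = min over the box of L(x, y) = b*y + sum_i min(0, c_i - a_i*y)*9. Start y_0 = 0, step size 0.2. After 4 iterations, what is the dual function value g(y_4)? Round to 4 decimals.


Dual ascent for LP: min 8*x1 + 6*x2, 5*x1 + 1*x2 = 15, 0 <= x_i <= 9
Step 1: y^k = 0.0, reduced costs: (8.0, 6.0)
  x^k = (0.0, 0.0), subgradient = b - a^T x = 15.0
  y^{k+1} = 0.0 + 0.2*15.0 = 3.0
Step 2: y^k = 3.0, reduced costs: (-7.0, 3.0)
  x^k = (9.0, 0.0), subgradient = b - a^T x = -30.0
  y^{k+1} = 3.0 + 0.2*-30.0 = -3.0
Step 3: y^k = -3.0, reduced costs: (23.0, 9.0)
  x^k = (0.0, 0.0), subgradient = b - a^T x = 15.0
  y^{k+1} = -3.0 + 0.2*15.0 = 0.0
Step 4: y^k = 0.0, reduced costs: (8.0, 6.0)
  x^k = (0.0, 0.0), subgradient = b - a^T x = 15.0
  y^{k+1} = 0.0 + 0.2*15.0 = 3.0
Dual objective at y_4 = 3.0: reduced costs (-7.0, 3.0), box minimizer x = (9.0, 0.0)
g(y_4) = b*y + (c1 - a1*y)*x1 + (c2 - a2*y)*x2 = 15*3.0 + (-7.0)*9.0 + 3.0*0.0 = 45.0 - 63.0 + 0.0 = -18.0


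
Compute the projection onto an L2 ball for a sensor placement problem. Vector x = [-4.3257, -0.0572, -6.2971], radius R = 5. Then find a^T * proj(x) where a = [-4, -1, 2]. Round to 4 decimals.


Step 1: Compute ||x|| (intermediates to 6 decimals).
||x|| = sqrt((-4.3257)^2 + (-0.0572)^2 + (-6.2971)^2) = 7.639923
Step 2: Project.
Since ||x|| > R, scale = R/||x|| = 5/7.639923 = 0.654457, proj(x) = scale * x
proj(x) = [-2.830985, -0.037435, -4.121181]
Step 3: Dot product.
a^T * proj(x) = -4*(-2.830985) - 1*(-0.037435) + 2*(-4.121181) = 3.119


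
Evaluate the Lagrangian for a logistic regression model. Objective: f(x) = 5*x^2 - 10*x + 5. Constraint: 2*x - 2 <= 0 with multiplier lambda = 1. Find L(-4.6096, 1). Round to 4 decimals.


Step 1: Evaluate f(x).
f(-4.6096) = 5*(-4.6096)^2 - 10*(-4.6096) + 5 = 157.3381
Step 2: Evaluate g(x).
g(-4.6096) = 2*-4.6096 - 2 = -11.2192
Step 3: Compute Lagrangian.
L = 157.3381 + 1*-11.2192 = 146.1189


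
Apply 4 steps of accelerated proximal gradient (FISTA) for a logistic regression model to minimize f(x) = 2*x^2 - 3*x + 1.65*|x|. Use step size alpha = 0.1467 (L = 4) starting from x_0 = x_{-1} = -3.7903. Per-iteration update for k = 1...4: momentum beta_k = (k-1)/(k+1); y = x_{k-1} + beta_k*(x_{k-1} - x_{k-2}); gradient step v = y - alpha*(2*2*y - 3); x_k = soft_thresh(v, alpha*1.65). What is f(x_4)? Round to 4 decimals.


FISTA on f(x) = 2*x^2 - 3*x + 1.65*|x|
L = 4, alpha = 0.1467
Iteration 1: beta = 0.0, y = -3.7903 + 0.0*(-3.7903 + 3.7903) = -3.7903
  grad(y) = -18.1612, v = y - alpha*grad = -1.1261
  prox(v) = soft_thresh(-1.1261, 0.2421) = -0.884
Iteration 2: beta = 0.3333, y = -0.884 + 0.3333*(-0.884 + 3.7903) = 0.0848
  grad(y) = -2.6609, v = y - alpha*grad = 0.4751
  prox(v) = soft_thresh(0.4751, 0.2421) = 0.2331
Iteration 3: beta = 0.5, y = 0.2331 + 0.5*(0.2331 + 0.884) = 0.7916
  grad(y) = 0.1664, v = y - alpha*grad = 0.7672
  prox(v) = soft_thresh(0.7672, 0.2421) = 0.5251
Iteration 4: beta = 0.6, y = 0.5251 + 0.6*(0.5251 - 0.2331) = 0.7004
  grad(y) = -0.1985, v = y - alpha*grad = 0.7295
  prox(v) = soft_thresh(0.7295, 0.2421) = 0.4874
f(x_4) = 2*0.4874^2 - 3*0.4874 + 1.65*|0.4874| = -0.1828


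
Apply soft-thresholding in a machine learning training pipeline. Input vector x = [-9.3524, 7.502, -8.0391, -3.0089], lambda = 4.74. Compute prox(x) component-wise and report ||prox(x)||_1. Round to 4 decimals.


Soft-thresholding with lambda = 4.74:
prox(-9.3524) = sign(-9.3524)*max(|-9.3524| - 4.74, 0) = -4.6124
prox(7.502) = sign(7.502)*max(|7.502| - 4.74, 0) = 2.762
prox(-8.0391) = sign(-8.0391)*max(|-8.0391| - 4.74, 0) = -3.2991
prox(-3.0089) = sign(-3.0089)*max(|-3.0089| - 4.74, 0) = 0.0
prox(x) = [-4.6124, 2.762, -3.2991, 0.0]
||prox(x)||_1 = 4.6124 + 2.762 + 3.2991 + 0.0 = 10.6735


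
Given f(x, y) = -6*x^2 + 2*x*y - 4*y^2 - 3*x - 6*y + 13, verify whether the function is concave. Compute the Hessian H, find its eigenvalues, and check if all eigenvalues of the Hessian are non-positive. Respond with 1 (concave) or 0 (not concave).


The Hessian of f(x,y) = -6*x^2 + 2*x*y - 4*y^2 - 3*x - 6*y + 13 is:
H = [[-12, 2], [2, -8]]
Trace = -12 - 8 = -20
Determinant = -12*-8 - (2)^2 = 92
Discriminant = (-20)^2 - 4*92 = 32.0
Eigenvalues: lambda_1 = -12.8284, lambda_2 = -7.1716
The function is concave.

1


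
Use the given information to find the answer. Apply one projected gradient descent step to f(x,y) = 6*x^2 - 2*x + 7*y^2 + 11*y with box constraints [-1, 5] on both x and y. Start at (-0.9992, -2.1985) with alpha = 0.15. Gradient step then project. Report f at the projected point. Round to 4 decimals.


Step 1: Compute gradient at (-0.9992, -2.1985).
grad_x = 2*6*-0.9992 - 2 = -13.9904
grad_y = 2*7*-2.1985 + 11 = -19.779
Step 2: Gradient step.
x_raw = -0.9992 - 0.15*-13.9904 = 1.0994
y_raw = -2.1985 - 0.15*-19.779 = 0.7684
Step 3: Project onto [-1, 5].
x_proj = clip(1.0994) = 1.0994
y_proj = clip(0.7684) = 0.7684
Step 4: Evaluate f.
f(1.0994, 0.7684) = 17.6372


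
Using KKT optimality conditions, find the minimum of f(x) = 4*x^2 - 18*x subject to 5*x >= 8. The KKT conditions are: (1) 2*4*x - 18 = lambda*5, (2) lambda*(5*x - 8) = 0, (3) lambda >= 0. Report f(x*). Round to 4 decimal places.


Step 1: Try lambda = 0 (constraint inactive).
Stationarity: 2*4*x - 18 = 0
x* = 18/(2*4) = 2.25
Check constraint: 5*2.25 = 11.25 >= 8 -- satisfied.
Step 2: Compute optimal value.
f(x*) = 4*2.25^2 - 18*2.25 = -20.25


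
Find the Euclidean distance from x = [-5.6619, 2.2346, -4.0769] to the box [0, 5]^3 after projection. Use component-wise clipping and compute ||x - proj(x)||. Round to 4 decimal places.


Project each component onto [0, 5].
clip(-5.6619) = 0.0, clip(2.2346) = 2.2346, clip(-4.0769) = 0.0
Projection = [0.0, 2.2346, 0.0]
Squared diffs: [32.0571, 0.0, 16.6211]
Distance = sqrt(48.6782) = 6.977


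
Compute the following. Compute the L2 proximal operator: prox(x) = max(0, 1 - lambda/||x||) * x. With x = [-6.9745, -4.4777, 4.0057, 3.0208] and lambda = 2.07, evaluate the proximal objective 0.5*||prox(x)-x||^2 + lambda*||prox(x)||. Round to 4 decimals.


Step 1: Compute ||x||.
||x|| = 9.6884
Step 2: Compute scaling factor.
scale = max(0, 1 - 2.07/9.6884) = 0.7863
Step 3: prox(x) = [-5.4843, -3.521, 3.1498, 2.3754]
||prox(x)|| = 7.6184
Step 4: Proximal objective.
0.5*||prox-x||^2 = 2.1425
lambda*||prox|| = 15.7701
Total = 17.9125
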